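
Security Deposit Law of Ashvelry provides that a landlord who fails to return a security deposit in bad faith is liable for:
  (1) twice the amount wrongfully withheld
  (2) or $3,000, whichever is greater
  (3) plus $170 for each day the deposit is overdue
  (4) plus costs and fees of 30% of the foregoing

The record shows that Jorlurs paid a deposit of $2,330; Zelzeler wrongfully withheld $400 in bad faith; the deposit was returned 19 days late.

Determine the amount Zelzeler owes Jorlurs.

$8,099

Doubled: 2 × $400 = $800
Minimum $3,000: $800 is below the minimum → $3,000
Late-return penalty: 19 × $170 = $3,230
Damages plus late penalty: $3,000 + $3,230 = $6,230
Costs and fees: 30% of $6,230 = $1,869
Total recovery: $6,230 + $1,869 = $8,099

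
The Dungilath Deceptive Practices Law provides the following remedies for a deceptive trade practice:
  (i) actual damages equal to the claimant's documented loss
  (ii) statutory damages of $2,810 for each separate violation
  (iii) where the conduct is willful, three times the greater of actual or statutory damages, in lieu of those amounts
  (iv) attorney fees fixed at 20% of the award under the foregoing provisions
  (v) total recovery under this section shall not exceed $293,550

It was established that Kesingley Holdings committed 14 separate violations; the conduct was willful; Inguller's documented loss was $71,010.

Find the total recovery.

$255,636

Statutory damages: 14 × $2,810 = $39,340
Greater of actual damages ($71,010) or statutory damages ($39,340): $71,010
Trebled: 3 × $71,010 = $213,030
Attorney fees: 20% of $213,030 = $42,606
Total before cap: $213,030 + $42,606 = $255,636
Cap at $293,550: $255,636 is within the cap, no reduction.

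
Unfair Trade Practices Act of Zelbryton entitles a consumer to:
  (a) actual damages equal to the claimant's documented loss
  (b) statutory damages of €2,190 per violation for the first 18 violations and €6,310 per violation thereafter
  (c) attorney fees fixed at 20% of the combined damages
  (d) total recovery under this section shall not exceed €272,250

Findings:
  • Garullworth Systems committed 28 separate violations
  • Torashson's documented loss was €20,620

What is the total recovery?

€147,768

First 18 violations: 18 × €2,190 = €39,420
Remaining violations: (28 − 18) × €6,310 = €63,100
Statutory damages: €39,420 + €63,100 = €102,520
Combined damages: €20,620 + €102,520 = €123,140
Attorney fees: 20% of €123,140 = €24,628
Total before cap: €123,140 + €24,628 = €147,768
Cap at €272,250: €147,768 is within the cap, no reduction.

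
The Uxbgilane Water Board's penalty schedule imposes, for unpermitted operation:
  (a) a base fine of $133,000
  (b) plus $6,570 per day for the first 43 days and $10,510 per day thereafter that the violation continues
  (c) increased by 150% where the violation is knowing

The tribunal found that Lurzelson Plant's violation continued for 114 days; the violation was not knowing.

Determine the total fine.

First 43 days: 43 × $6,570 = $282,510
Remaining days: (114 − 43) × $10,510 = $746,210
Per-day component: $282,510 + $746,210 = $1,028,720
Base plus per-day: $133,000 + $1,028,720 = $1,161,720
The violation was not knowing: no 150% increase.

$1,161,720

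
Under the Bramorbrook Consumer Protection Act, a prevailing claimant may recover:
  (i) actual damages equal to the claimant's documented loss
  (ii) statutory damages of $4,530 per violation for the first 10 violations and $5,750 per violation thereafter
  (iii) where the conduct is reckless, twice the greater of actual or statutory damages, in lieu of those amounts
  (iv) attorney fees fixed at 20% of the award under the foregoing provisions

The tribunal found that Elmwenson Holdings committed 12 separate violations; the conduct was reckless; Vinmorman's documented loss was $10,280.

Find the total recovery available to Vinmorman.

First 10 violations: 10 × $4,530 = $45,300
Remaining violations: (12 − 10) × $5,750 = $11,500
Statutory damages: $45,300 + $11,500 = $56,800
Greater of actual damages ($10,280) or statutory damages ($56,800): $56,800
Doubled: 2 × $56,800 = $113,600
Attorney fees: 20% of $113,600 = $22,720
Total recovery: $113,600 + $22,720 = $136,320

$136,320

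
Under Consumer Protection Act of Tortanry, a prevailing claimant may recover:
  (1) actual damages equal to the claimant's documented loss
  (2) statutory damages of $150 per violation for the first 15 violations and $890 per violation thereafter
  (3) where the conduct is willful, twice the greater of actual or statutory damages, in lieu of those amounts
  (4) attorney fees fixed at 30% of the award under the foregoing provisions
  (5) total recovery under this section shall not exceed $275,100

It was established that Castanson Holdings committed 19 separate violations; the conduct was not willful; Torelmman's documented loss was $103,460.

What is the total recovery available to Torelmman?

$142,051

First 15 violations: 15 × $150 = $2,250
Remaining violations: (19 − 15) × $890 = $3,560
Statutory damages: $2,250 + $3,560 = $5,810
Conduct not willful: the in-lieu enhancement does not apply.
Actual plus statutory damages: $103,460 + $5,810 = $109,270
Attorney fees: 30% of $109,270 = $32,781
Total before cap: $109,270 + $32,781 = $142,051
Cap at $275,100: $142,051 is within the cap, no reduction.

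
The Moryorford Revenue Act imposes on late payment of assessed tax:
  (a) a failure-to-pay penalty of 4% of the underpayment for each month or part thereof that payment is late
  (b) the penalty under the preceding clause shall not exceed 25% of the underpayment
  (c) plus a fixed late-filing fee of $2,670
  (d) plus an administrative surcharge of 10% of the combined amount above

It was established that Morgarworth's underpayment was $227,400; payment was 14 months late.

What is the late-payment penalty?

$65,472

Accrued rate: 4% × 14 = 56%, capped at 25% → 25%
Failure-to-pay penalty: 25% of $227,400 = $56,850
Penalty before surcharge: $56,850 + $2,670 = $59,520
Administrative surcharge: 10% of $59,520 = $5,952
Total penalty: $59,520 + $5,952 = $65,472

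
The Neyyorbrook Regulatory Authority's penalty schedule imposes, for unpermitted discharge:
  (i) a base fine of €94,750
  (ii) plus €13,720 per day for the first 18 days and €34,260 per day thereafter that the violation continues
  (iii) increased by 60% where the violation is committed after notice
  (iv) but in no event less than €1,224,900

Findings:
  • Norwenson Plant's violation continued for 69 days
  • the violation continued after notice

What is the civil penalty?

First 18 days: 18 × €13,720 = €246,960
Remaining days: (69 − 18) × €34,260 = €1,747,260
Per-day component: €246,960 + €1,747,260 = €1,994,220
Base plus per-day: €94,750 + €1,994,220 = €2,088,970
Enhancement: 60% of €2,088,970 = €1,253,382
Enhanced fine: €2,088,970 + €1,253,382 = €3,342,352
Minimum €1,224,900: €3,342,352 meets the minimum, no increase.

€3,342,352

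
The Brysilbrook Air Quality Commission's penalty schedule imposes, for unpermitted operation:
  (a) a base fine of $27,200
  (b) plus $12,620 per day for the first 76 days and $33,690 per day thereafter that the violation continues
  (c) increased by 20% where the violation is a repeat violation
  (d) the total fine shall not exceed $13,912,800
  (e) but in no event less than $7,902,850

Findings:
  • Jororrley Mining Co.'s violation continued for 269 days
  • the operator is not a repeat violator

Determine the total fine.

First 76 days: 76 × $12,620 = $959,120
Remaining days: (269 − 76) × $33,690 = $6,502,170
Per-day component: $959,120 + $6,502,170 = $7,461,290
Base plus per-day: $27,200 + $7,461,290 = $7,488,490
The operator is not a repeat violator: no 20% increase.
Cap at $13,912,800: $7,488,490 is within the cap, no reduction.
Minimum $7,902,850: $7,488,490 is below the minimum → $7,902,850

$7,902,850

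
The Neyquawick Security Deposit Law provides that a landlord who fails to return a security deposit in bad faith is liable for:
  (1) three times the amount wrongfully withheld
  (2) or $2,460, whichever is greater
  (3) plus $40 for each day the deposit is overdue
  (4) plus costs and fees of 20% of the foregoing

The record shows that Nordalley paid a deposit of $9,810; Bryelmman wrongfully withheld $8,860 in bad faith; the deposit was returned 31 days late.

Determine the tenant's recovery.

Recovery: $33,384

Trebled: 3 × $8,860 = $26,580
Minimum $2,460: $26,580 meets the minimum, no increase.
Late-return penalty: 31 × $40 = $1,240
Damages plus late penalty: $26,580 + $1,240 = $27,820
Costs and fees: 20% of $27,820 = $5,564
Total recovery: $27,820 + $5,564 = $33,384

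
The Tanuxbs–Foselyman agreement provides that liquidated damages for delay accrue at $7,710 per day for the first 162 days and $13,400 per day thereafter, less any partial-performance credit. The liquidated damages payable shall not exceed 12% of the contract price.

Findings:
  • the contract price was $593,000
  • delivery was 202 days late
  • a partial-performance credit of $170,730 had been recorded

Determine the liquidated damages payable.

$71,160

First 162 days: 162 × $7,710 = $1,249,020
Remaining days: (202 − 162) × $13,400 = $536,000
Accrued per-day damages: $1,249,020 + $536,000 = $1,785,020
Less partial-performance credit: $1,785,020 − $170,730 = $1,614,290
Cap: 12% of $593,000 = $71,160
Cap at $71,160: $1,614,290 exceeds the cap → $71,160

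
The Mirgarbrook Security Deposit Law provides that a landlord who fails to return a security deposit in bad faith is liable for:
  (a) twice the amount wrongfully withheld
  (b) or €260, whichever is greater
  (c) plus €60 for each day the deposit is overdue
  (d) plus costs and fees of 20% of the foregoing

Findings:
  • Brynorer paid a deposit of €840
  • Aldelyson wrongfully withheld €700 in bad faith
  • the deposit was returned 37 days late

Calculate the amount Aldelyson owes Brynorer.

Doubled: 2 × €700 = €1,400
Minimum €260: €1,400 meets the minimum, no increase.
Late-return penalty: 37 × €60 = €2,220
Damages plus late penalty: €1,400 + €2,220 = €3,620
Costs and fees: 20% of €3,620 = €724
Total recovery: €3,620 + €724 = €4,344

Recovery: €4,344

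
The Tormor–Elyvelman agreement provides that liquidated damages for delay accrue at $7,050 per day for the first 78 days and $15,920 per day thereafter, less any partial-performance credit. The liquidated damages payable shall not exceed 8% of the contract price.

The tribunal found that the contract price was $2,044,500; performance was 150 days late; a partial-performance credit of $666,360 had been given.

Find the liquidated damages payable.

First 78 days: 78 × $7,050 = $549,900
Remaining days: (150 − 78) × $15,920 = $1,146,240
Accrued per-day damages: $549,900 + $1,146,240 = $1,696,140
Less partial-performance credit: $1,696,140 − $666,360 = $1,029,780
Cap: 8% of $2,044,500 = $163,560
Cap at $163,560: $1,029,780 exceeds the cap → $163,560

$163,560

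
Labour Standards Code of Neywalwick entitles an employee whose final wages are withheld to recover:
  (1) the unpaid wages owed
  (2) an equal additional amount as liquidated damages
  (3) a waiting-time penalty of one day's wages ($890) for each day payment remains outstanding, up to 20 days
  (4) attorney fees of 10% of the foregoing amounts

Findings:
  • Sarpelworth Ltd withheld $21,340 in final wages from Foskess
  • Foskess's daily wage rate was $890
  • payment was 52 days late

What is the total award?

Liquidated damages (equal amount): $21,340
Penalty days: min(52, 20) = 20
Waiting-time penalty: 20 × $890 = $17,800
Subtotal: $21,340 + $21,340 + $17,800 = $60,480
Attorney fees: 10% of $60,480 = $6,048
Total award: $60,480 + $6,048 = $66,528

$66,528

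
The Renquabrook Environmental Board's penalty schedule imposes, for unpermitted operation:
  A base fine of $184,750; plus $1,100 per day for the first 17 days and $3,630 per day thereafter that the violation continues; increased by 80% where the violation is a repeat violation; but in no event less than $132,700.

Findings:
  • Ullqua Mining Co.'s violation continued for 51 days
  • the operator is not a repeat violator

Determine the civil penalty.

First 17 days: 17 × $1,100 = $18,700
Remaining days: (51 − 17) × $3,630 = $123,420
Per-day component: $18,700 + $123,420 = $142,120
Base plus per-day: $184,750 + $142,120 = $326,870
The operator is not a repeat violator: no 80% increase.
Minimum $132,700: $326,870 meets the minimum, no increase.

$326,870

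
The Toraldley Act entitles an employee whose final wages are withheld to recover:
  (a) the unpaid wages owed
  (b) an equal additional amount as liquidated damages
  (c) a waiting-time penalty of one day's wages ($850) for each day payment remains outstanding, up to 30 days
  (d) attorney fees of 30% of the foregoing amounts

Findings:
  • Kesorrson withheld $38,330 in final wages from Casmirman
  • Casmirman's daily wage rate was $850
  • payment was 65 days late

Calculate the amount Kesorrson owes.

Liquidated damages (equal amount): $38,330
Penalty days: min(65, 30) = 30
Waiting-time penalty: 30 × $850 = $25,500
Subtotal: $38,330 + $38,330 + $25,500 = $102,160
Attorney fees: 30% of $102,160 = $30,648
Total award: $102,160 + $30,648 = $132,808

$132,808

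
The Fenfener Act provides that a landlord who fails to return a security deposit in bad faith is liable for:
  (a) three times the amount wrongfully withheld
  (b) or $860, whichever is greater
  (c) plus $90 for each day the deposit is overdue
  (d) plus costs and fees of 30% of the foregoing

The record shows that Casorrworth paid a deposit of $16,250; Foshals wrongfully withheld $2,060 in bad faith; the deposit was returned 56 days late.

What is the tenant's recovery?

Trebled: 3 × $2,060 = $6,180
Minimum $860: $6,180 meets the minimum, no increase.
Late-return penalty: 56 × $90 = $5,040
Damages plus late penalty: $6,180 + $5,040 = $11,220
Costs and fees: 30% of $11,220 = $3,366
Total recovery: $11,220 + $3,366 = $14,586

Recovery: $14,586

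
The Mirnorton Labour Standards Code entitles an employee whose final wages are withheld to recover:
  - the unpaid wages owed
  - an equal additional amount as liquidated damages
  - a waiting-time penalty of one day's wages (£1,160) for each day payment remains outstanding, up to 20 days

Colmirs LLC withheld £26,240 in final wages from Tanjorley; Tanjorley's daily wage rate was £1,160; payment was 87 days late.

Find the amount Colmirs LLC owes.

Liquidated damages (equal amount): £26,240
Penalty days: min(87, 20) = 20
Waiting-time penalty: 20 × £1,160 = £23,200
Total award: £26,240 + £26,240 + £23,200 = £75,680

Total award: £75,680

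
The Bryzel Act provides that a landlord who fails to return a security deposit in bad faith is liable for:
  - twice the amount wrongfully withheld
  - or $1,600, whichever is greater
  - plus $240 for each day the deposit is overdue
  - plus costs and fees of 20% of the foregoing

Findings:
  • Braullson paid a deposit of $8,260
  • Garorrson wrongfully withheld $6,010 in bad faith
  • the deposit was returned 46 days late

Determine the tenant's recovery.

Doubled: 2 × $6,010 = $12,020
Minimum $1,600: $12,020 meets the minimum, no increase.
Late-return penalty: 46 × $240 = $11,040
Damages plus late penalty: $12,020 + $11,040 = $23,060
Costs and fees: 20% of $23,060 = $4,612
Total recovery: $23,060 + $4,612 = $27,672

$27,672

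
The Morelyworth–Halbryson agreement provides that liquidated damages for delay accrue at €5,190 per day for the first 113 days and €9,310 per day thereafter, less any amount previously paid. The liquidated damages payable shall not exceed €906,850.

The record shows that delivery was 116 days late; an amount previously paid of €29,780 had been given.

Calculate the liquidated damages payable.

€584,620

First 113 days: 113 × €5,190 = €586,470
Remaining days: (116 − 113) × €9,310 = €27,930
Accrued per-day damages: €586,470 + €27,930 = €614,400
Less amount previously paid: €614,400 − €29,780 = €584,620
Cap at €906,850: €584,620 is within the cap, no reduction.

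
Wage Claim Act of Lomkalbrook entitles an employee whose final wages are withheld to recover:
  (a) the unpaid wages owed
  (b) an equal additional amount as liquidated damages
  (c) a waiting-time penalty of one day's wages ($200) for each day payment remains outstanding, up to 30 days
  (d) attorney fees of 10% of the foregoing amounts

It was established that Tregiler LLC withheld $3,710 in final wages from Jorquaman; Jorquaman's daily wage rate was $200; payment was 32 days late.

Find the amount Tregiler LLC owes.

$14,762

Liquidated damages (equal amount): $3,710
Penalty days: min(32, 30) = 30
Waiting-time penalty: 30 × $200 = $6,000
Subtotal: $3,710 + $3,710 + $6,000 = $13,420
Attorney fees: 10% of $13,420 = $1,342
Total award: $13,420 + $1,342 = $14,762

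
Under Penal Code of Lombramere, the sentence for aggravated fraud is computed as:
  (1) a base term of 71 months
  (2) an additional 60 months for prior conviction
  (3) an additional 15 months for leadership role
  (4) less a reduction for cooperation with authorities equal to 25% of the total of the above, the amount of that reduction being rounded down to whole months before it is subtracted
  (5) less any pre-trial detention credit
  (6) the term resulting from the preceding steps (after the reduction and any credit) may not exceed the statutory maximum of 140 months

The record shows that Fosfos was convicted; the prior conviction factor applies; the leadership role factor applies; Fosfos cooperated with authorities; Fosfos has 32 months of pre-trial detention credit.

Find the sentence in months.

Prior conviction enhancement: +60 months
Leadership role enhancement: +15 months
Adjusted term: 71 months + 60 months + 15 months = 146 months
Cooperation with authorities reduction: 25% of 146 months = 36 months (rounded down)
After reduction: 146 − 36 = 110 months
Less pre-trial detention credit: 110 months − 32 months = 78 months
Cap at 140 months: 78 months is within the cap, no reduction.

78 months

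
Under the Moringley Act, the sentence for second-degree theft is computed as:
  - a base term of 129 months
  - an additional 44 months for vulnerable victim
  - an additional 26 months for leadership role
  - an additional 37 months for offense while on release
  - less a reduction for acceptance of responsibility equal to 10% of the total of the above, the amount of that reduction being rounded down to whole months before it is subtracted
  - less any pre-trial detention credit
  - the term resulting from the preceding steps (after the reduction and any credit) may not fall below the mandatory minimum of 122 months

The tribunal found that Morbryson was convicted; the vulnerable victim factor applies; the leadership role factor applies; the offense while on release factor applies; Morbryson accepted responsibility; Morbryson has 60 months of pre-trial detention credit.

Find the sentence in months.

153 months

Vulnerable victim enhancement: +44 months
Leadership role enhancement: +26 months
Offense while on release enhancement: +37 months
Adjusted term: 129 months + 44 months + 26 months + 37 months = 236 months
Acceptance of responsibility reduction: 10% of 236 months = 23 months (rounded down)
After reduction: 236 − 23 = 213 months
Less pre-trial detention credit: 213 months − 60 months = 153 months
Minimum 122 months: 153 months meets the minimum, no increase.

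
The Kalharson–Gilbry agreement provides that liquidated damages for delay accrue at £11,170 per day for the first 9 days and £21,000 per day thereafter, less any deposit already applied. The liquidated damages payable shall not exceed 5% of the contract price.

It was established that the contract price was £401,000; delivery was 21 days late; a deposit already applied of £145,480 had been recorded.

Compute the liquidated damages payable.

£20,050

First 9 days: 9 × £11,170 = £100,530
Remaining days: (21 − 9) × £21,000 = £252,000
Accrued per-day damages: £100,530 + £252,000 = £352,530
Less deposit already applied: £352,530 − £145,480 = £207,050
Cap: 5% of £401,000 = £20,050
Cap at £20,050: £207,050 exceeds the cap → £20,050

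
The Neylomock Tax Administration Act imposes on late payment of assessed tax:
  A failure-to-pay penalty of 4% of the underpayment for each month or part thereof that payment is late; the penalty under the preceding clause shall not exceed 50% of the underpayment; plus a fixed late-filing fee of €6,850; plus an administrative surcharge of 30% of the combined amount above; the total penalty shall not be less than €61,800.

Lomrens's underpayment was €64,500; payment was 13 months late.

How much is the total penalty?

Penalty: €61,800

Accrued rate: 4% × 13 = 52%, capped at 50% → 50%
Failure-to-pay penalty: 50% of €64,500 = €32,250
Penalty before surcharge: €32,250 + €6,850 = €39,100
Administrative surcharge: 30% of €39,100 = €11,730
Total penalty: €39,100 + €11,730 = €50,830
Minimum €61,800: €50,830 is below the minimum → €61,800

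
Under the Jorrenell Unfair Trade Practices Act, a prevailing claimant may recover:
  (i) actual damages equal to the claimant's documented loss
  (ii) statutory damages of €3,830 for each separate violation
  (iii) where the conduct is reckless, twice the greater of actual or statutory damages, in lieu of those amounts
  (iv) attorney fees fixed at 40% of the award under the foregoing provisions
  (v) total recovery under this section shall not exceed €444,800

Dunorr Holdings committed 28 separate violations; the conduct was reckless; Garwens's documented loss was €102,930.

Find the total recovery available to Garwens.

€300,272

Statutory damages: 28 × €3,830 = €107,240
Greater of actual damages (€102,930) or statutory damages (€107,240): €107,240
Doubled: 2 × €107,240 = €214,480
Attorney fees: 40% of €214,480 = €85,792
Total before cap: €214,480 + €85,792 = €300,272
Cap at €444,800: €300,272 is within the cap, no reduction.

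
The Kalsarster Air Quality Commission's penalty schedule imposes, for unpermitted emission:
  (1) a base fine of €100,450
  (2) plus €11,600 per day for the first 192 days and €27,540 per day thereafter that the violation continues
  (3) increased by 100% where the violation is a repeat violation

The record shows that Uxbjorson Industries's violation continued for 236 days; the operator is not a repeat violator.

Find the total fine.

First 192 days: 192 × €11,600 = €2,227,200
Remaining days: (236 − 192) × €27,540 = €1,211,760
Per-day component: €2,227,200 + €1,211,760 = €3,438,960
Base plus per-day: €100,450 + €3,438,960 = €3,539,410
The operator is not a repeat violator: no 100% increase.

€3,539,410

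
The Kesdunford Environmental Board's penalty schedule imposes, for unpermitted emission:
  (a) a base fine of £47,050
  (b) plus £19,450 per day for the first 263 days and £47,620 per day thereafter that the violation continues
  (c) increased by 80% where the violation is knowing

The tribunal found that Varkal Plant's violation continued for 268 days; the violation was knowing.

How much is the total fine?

First 263 days: 263 × £19,450 = £5,115,350
Remaining days: (268 − 263) × £47,620 = £238,100
Per-day component: £5,115,350 + £238,100 = £5,353,450
Base plus per-day: £47,050 + £5,353,450 = £5,400,500
Enhancement: 80% of £5,400,500 = £4,320,400
Enhanced fine: £5,400,500 + £4,320,400 = £9,720,900

£9,720,900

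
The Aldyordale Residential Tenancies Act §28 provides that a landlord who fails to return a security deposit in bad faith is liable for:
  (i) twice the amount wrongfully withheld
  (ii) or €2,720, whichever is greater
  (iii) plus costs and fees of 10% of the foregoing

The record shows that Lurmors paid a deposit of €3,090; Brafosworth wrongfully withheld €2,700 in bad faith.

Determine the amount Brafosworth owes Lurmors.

Doubled: 2 × €2,700 = €5,400
Minimum €2,720: €5,400 meets the minimum, no increase.
Costs and fees: 10% of €5,400 = €540
Total recovery: €5,400 + €540 = €5,940

€5,940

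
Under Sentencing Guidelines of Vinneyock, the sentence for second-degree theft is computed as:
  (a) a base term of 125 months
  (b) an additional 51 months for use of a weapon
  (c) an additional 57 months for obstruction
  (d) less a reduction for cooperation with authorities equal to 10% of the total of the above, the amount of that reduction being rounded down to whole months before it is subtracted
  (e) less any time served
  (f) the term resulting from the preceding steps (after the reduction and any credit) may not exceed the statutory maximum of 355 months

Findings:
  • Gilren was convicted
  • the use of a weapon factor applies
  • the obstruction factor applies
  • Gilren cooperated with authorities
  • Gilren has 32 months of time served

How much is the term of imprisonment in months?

178 months

Use of a weapon enhancement: +51 months
Obstruction enhancement: +57 months
Adjusted term: 125 months + 51 months + 57 months = 233 months
Cooperation with authorities reduction: 10% of 233 months = 23 months (rounded down)
After reduction: 233 − 23 = 210 months
Less time served: 210 months − 32 months = 178 months
Cap at 355 months: 178 months is within the cap, no reduction.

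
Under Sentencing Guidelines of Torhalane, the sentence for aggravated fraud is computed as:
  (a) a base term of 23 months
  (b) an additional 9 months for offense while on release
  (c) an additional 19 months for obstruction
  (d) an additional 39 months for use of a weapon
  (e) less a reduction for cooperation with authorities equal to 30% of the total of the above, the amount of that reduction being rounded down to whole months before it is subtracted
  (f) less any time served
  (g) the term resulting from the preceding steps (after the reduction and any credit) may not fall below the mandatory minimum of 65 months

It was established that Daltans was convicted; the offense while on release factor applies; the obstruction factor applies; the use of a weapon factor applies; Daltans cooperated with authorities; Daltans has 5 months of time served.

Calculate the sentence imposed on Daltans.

65 months

Offense while on release enhancement: +9 months
Obstruction enhancement: +19 months
Use of a weapon enhancement: +39 months
Adjusted term: 23 months + 9 months + 19 months + 39 months = 90 months
Cooperation with authorities reduction: 30% of 90 months = 27 months (rounded down)
After reduction: 90 − 27 = 63 months
Less time served: 63 months − 5 months = 58 months
Minimum 65 months: 58 months is below the minimum → 65 months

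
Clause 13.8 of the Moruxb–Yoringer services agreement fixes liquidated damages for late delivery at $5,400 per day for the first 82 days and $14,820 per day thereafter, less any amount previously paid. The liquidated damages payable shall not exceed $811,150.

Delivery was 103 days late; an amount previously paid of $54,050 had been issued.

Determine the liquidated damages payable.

First 82 days: 82 × $5,400 = $442,800
Remaining days: (103 − 82) × $14,820 = $311,220
Accrued per-day damages: $442,800 + $311,220 = $754,020
Less amount previously paid: $754,020 − $54,050 = $699,970
Cap at $811,150: $699,970 is within the cap, no reduction.

$699,970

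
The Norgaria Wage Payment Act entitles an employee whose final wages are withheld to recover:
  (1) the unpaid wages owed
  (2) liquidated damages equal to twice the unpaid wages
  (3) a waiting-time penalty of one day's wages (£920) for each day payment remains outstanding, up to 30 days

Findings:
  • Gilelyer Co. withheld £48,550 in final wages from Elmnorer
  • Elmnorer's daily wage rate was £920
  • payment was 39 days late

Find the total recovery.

£173,250

Doubled: 2 × £48,550 = £97,100
Penalty days: min(39, 30) = 30
Waiting-time penalty: 30 × £920 = £27,600
Total award: £48,550 + £97,100 + £27,600 = £173,250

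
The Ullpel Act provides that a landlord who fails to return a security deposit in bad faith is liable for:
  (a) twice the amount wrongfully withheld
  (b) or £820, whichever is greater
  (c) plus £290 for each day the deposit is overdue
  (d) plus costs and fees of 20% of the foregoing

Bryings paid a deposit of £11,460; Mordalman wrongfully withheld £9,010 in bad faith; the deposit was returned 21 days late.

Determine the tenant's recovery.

£28,932

Doubled: 2 × £9,010 = £18,020
Minimum £820: £18,020 meets the minimum, no increase.
Late-return penalty: 21 × £290 = £6,090
Damages plus late penalty: £18,020 + £6,090 = £24,110
Costs and fees: 20% of £24,110 = £4,822
Total recovery: £24,110 + £4,822 = £28,932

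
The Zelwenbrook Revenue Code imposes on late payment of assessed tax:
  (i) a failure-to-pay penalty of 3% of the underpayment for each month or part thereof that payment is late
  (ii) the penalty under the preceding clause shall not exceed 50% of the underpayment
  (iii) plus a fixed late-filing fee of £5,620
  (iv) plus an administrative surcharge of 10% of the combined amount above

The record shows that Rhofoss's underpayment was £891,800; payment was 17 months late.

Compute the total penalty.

£496,672

Accrued rate: 3% × 17 = 51%, capped at 50% → 50%
Failure-to-pay penalty: 50% of £891,800 = £445,900
Penalty before surcharge: £445,900 + £5,620 = £451,520
Administrative surcharge: 10% of £451,520 = £45,152
Total penalty: £451,520 + £45,152 = £496,672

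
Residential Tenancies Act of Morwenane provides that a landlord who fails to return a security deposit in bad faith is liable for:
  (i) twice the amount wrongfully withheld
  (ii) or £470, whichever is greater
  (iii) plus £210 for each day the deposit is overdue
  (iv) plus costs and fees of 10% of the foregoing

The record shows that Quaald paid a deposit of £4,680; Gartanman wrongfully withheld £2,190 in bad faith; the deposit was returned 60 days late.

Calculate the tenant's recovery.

£18,678

Doubled: 2 × £2,190 = £4,380
Minimum £470: £4,380 meets the minimum, no increase.
Late-return penalty: 60 × £210 = £12,600
Damages plus late penalty: £4,380 + £12,600 = £16,980
Costs and fees: 10% of £16,980 = £1,698
Total recovery: £16,980 + £1,698 = £18,678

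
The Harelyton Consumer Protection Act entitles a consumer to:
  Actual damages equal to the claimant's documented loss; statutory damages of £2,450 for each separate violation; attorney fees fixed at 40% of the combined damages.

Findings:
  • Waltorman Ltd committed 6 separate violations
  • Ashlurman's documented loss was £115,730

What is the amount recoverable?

Statutory damages: 6 × £2,450 = £14,700
Combined damages: £115,730 + £14,700 = £130,430
Attorney fees: 40% of £130,430 = £52,172
Total recovery: £130,430 + £52,172 = £182,602

£182,602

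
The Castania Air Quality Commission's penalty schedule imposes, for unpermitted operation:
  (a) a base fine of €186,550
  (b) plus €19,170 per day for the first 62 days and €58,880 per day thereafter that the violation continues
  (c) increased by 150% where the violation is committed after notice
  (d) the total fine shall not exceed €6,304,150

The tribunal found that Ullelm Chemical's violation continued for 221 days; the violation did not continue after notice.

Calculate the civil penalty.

First 62 days: 62 × €19,170 = €1,188,540
Remaining days: (221 − 62) × €58,880 = €9,361,920
Per-day component: €1,188,540 + €9,361,920 = €10,550,460
Base plus per-day: €186,550 + €10,550,460 = €10,737,010
The violation did not continue after notice: no 150% increase.
Cap at €6,304,150: €10,737,010 exceeds the cap → €6,304,150

€6,304,150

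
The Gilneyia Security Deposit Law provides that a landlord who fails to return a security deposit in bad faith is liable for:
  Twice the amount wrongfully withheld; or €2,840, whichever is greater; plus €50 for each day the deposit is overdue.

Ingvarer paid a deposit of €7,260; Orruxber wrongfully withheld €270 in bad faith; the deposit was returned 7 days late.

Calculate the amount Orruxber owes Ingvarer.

€3,190

Doubled: 2 × €270 = €540
Minimum €2,840: €540 is below the minimum → €2,840
Late-return penalty: 7 × €50 = €350
Damages plus late penalty: €2,840 + €350 = €3,190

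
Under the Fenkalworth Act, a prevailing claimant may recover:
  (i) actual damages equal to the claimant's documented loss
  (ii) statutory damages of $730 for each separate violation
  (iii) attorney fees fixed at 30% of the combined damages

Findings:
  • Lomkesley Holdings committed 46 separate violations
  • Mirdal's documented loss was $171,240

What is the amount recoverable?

Statutory damages: 46 × $730 = $33,580
Combined damages: $171,240 + $33,580 = $204,820
Attorney fees: 30% of $204,820 = $61,446
Total recovery: $204,820 + $61,446 = $266,266

$266,266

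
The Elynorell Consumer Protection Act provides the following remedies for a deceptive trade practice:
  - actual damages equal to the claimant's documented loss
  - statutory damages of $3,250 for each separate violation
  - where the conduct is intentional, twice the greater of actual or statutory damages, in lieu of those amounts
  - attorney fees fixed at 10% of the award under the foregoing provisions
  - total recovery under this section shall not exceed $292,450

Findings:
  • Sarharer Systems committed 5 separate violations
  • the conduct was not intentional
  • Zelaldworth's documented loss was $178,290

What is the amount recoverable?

Statutory damages: 5 × $3,250 = $16,250
Conduct not intentional: the in-lieu enhancement does not apply.
Actual plus statutory damages: $178,290 + $16,250 = $194,540
Attorney fees: 10% of $194,540 = $19,454
Total before cap: $194,540 + $19,454 = $213,994
Cap at $292,450: $213,994 is within the cap, no reduction.

$213,994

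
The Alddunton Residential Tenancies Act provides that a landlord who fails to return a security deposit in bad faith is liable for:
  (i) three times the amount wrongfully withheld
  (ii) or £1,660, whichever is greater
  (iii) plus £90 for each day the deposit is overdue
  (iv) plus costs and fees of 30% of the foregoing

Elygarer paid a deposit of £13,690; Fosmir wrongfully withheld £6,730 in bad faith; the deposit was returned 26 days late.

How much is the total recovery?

£29,289

Trebled: 3 × £6,730 = £20,190
Minimum £1,660: £20,190 meets the minimum, no increase.
Late-return penalty: 26 × £90 = £2,340
Damages plus late penalty: £20,190 + £2,340 = £22,530
Costs and fees: 30% of £22,530 = £6,759
Total recovery: £22,530 + £6,759 = £29,289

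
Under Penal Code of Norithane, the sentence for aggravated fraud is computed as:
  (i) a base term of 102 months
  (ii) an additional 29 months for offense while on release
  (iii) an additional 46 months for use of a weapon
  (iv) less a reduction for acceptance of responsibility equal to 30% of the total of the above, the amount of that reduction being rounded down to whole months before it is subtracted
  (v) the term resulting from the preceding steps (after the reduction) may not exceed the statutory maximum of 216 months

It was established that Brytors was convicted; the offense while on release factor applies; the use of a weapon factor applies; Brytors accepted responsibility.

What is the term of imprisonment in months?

Offense while on release enhancement: +29 months
Use of a weapon enhancement: +46 months
Adjusted term: 102 months + 29 months + 46 months = 177 months
Acceptance of responsibility reduction: 30% of 177 months = 53 months (rounded down)
After reduction: 177 − 53 = 124 months
Cap at 216 months: 124 months is within the cap, no reduction.

124 months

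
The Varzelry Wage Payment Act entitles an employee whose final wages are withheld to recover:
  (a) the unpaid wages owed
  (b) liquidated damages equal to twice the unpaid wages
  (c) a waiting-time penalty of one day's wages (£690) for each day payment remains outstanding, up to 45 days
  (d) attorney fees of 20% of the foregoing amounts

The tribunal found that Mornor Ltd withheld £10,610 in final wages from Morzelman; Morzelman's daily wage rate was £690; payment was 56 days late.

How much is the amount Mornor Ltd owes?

Doubled: 2 × £10,610 = £21,220
Penalty days: min(56, 45) = 45
Waiting-time penalty: 45 × £690 = £31,050
Subtotal: £10,610 + £21,220 + £31,050 = £62,880
Attorney fees: 20% of £62,880 = £12,576
Total award: £62,880 + £12,576 = £75,456

£75,456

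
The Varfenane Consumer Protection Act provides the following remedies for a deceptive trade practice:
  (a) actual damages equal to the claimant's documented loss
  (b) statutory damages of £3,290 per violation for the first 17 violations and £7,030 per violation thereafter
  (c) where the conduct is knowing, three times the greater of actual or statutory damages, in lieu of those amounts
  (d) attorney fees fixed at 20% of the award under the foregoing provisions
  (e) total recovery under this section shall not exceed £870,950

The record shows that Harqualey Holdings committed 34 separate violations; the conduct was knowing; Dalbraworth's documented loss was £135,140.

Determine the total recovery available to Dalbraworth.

£631,584

First 17 violations: 17 × £3,290 = £55,930
Remaining violations: (34 − 17) × £7,030 = £119,510
Statutory damages: £55,930 + £119,510 = £175,440
Greater of actual damages (£135,140) or statutory damages (£175,440): £175,440
Trebled: 3 × £175,440 = £526,320
Attorney fees: 20% of £526,320 = £105,264
Total before cap: £526,320 + £105,264 = £631,584
Cap at £870,950: £631,584 is within the cap, no reduction.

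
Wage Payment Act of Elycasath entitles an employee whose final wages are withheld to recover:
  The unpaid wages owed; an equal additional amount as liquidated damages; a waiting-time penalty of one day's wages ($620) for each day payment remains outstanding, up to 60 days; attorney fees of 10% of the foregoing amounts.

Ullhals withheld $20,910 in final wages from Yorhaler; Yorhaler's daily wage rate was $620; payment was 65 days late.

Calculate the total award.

$86,922

Liquidated damages (equal amount): $20,910
Penalty days: min(65, 60) = 60
Waiting-time penalty: 60 × $620 = $37,200
Subtotal: $20,910 + $20,910 + $37,200 = $79,020
Attorney fees: 10% of $79,020 = $7,902
Total award: $79,020 + $7,902 = $86,922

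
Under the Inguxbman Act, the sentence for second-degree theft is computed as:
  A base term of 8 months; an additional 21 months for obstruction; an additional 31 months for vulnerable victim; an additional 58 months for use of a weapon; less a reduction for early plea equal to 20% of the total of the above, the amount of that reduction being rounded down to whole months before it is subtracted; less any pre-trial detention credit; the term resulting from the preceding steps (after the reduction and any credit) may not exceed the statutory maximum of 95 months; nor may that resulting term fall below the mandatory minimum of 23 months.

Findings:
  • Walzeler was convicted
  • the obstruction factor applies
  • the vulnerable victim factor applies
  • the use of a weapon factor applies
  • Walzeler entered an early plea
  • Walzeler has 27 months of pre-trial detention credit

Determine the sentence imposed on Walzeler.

Obstruction enhancement: +21 months
Vulnerable victim enhancement: +31 months
Use of a weapon enhancement: +58 months
Adjusted term: 8 months + 21 months + 31 months + 58 months = 118 months
Early plea reduction: 20% of 118 months = 23 months (rounded down)
After reduction: 118 − 23 = 95 months
Less pre-trial detention credit: 95 months − 27 months = 68 months
Cap at 95 months: 68 months is within the cap, no reduction.
Minimum 23 months: 68 months meets the minimum, no increase.

68 months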